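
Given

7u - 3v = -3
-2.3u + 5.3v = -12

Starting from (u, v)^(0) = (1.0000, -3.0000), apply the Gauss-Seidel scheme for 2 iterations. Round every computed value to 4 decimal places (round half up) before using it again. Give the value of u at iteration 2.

Iteration 1:
  u = (-3 - (-3)·-3.0000) / (7) = -1.7143
  v = (-12 - (-2.3)·-1.7143) / (5.3) = -3.0081
Iteration 2:
  u = (-3 - (-3)·-3.0081) / (7) = -1.7178
  v = (-12 - (-2.3)·-1.7178) / (5.3) = -3.0096

-1.7178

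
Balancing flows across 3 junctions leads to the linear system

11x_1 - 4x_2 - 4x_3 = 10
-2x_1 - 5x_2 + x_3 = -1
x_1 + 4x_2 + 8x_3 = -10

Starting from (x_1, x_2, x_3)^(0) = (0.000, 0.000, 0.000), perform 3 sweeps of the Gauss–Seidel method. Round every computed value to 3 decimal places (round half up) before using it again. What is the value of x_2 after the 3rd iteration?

Iteration 1:
  x_1 = (10 - (-4)·0.000 - (-4)·0.000) / (11) = 0.909
  x_2 = (-1 - (-2)·0.909 - (1)·0.000) / (-5) = -0.164
  x_3 = (-10 - (1)·0.909 - (4)·-0.164) / (8) = -1.282
Iteration 2:
  x_1 = (10 - (-4)·-0.164 - (-4)·-1.282) / (11) = 0.383
  x_2 = (-1 - (-2)·0.383 - (1)·-1.282) / (-5) = -0.210
  x_3 = (-10 - (1)·0.383 - (4)·-0.210) / (8) = -1.193
Iteration 3:
  x_1 = (10 - (-4)·-0.210 - (-4)·-1.193) / (11) = 0.399
  x_2 = (-1 - (-2)·0.399 - (1)·-1.193) / (-5) = -0.198
  x_3 = (-10 - (1)·0.399 - (4)·-0.198) / (8) = -1.201

-0.198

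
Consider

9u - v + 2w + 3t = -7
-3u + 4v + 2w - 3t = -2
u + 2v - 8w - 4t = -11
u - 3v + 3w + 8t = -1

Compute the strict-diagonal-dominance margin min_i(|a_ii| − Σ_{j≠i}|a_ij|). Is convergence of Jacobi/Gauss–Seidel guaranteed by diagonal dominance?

-4

row 1: |9| − (1+2+3) = 3
row 2: |4| − (3+2+3) = -4
row 3: |-8| − (1+2+4) = 1
row 4: |8| − (1+3+3) = 1
minimum over rows = -4 → not strictly diagonally dominant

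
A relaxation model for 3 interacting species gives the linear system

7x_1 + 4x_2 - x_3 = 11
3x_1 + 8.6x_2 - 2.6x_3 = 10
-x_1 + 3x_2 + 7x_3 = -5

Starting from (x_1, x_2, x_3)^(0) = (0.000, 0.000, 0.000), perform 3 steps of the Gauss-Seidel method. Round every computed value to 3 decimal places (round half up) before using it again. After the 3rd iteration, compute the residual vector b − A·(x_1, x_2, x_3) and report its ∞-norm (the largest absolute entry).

Iteration 1:
  x_1 = (11 - (4)·0.000 - (-1)·0.000) / (7) = 1.571
  x_2 = (10 - (3)·1.571 - (-2.6)·0.000) / (8.6) = 0.615
  x_3 = (-5 - (-1)·1.571 - (3)·0.615) / (7) = -0.753
Iteration 2:
  x_1 = (11 - (4)·0.615 - (-1)·-0.753) / (7) = 1.112
  x_2 = (10 - (3)·1.112 - (-2.6)·-0.753) / (8.6) = 0.547
  x_3 = (-5 - (-1)·1.112 - (3)·0.547) / (7) = -0.790
Iteration 3:
  x_1 = (11 - (4)·0.547 - (-1)·-0.790) / (7) = 1.146
  x_2 = (10 - (3)·1.146 - (-2.6)·-0.790) / (8.6) = 0.524
  x_3 = (-5 - (-1)·1.146 - (3)·0.524) / (7) = -0.775
Residual b − A·x = (0.107, 0.041, -0.001); ∞-norm = 0.107

0.107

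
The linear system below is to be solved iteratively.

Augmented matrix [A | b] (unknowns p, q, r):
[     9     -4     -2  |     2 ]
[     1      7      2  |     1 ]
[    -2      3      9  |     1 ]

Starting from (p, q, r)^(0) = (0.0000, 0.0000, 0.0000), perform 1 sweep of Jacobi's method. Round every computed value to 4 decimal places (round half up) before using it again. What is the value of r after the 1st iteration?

0.1111

Iteration 1:
  p = (2 - (-4)·0.0000 - (-2)·0.0000) / (9) = 0.2222
  q = (1 - (1)·0.0000 - (2)·0.0000) / (7) = 0.1429
  r = (1 - (-2)·0.0000 - (3)·0.0000) / (9) = 0.1111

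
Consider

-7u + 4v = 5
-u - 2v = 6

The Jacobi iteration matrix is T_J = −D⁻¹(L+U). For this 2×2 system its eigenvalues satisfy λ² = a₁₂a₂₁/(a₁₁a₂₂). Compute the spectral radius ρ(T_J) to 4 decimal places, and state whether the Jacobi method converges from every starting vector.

a₁₂a₂₁/(a₁₁a₂₂) = (4)·(-1) / ((-7)·(-2)) = -0.285714
ρ = √|-0.285714| = √0.285714 = 0.5345
ρ < 1, so Jacobi converges

0.5345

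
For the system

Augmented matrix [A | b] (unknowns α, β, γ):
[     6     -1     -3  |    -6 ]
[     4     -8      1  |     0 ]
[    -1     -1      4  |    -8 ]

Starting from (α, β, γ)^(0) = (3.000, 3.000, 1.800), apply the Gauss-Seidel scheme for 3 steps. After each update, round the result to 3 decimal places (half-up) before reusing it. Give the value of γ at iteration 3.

-3.046

Iteration 1:
  α = (-6 - (-1)·3.000 - (-3)·1.800) / (6) = 0.400
  β = (0 - (4)·0.400 - (1)·1.800) / (-8) = 0.425
  γ = (-8 - (-1)·0.400 - (-1)·0.425) / (4) = -1.794
Iteration 2:
  α = (-6 - (-1)·0.425 - (-3)·-1.794) / (6) = -1.826
  β = (0 - (4)·-1.826 - (1)·-1.794) / (-8) = -1.137
  γ = (-8 - (-1)·-1.826 - (-1)·-1.137) / (4) = -2.741
Iteration 3:
  α = (-6 - (-1)·-1.137 - (-3)·-2.741) / (6) = -2.560
  β = (0 - (4)·-2.560 - (1)·-2.741) / (-8) = -1.623
  γ = (-8 - (-1)·-2.560 - (-1)·-1.623) / (4) = -3.046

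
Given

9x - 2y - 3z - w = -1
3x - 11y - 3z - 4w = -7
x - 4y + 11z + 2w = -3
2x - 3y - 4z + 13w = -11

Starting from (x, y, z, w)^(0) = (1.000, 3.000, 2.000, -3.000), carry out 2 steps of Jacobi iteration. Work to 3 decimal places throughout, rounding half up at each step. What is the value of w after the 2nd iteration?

Iteration 1:
  x = (-1 - (-2)·3.000 - (-3)·2.000 - (-1)·-3.000) / (9) = 0.889
  y = (-7 - (3)·1.000 - (-3)·2.000 - (-4)·-3.000) / (-11) = 1.455
  z = (-3 - (1)·1.000 - (-4)·3.000 - (2)·-3.000) / (11) = 1.273
  w = (-11 - (2)·1.000 - (-3)·3.000 - (-4)·2.000) / (13) = 0.308
Iteration 2:
  x = (-1 - (-2)·1.455 - (-3)·1.273 - (-1)·0.308) / (9) = 0.671
  y = (-7 - (3)·0.889 - (-3)·1.273 - (-4)·0.308) / (-11) = 0.420
  z = (-3 - (1)·0.889 - (-4)·1.455 - (2)·0.308) / (11) = 0.120
  w = (-11 - (2)·0.889 - (-3)·1.455 - (-4)·1.273) / (13) = -0.255

-0.255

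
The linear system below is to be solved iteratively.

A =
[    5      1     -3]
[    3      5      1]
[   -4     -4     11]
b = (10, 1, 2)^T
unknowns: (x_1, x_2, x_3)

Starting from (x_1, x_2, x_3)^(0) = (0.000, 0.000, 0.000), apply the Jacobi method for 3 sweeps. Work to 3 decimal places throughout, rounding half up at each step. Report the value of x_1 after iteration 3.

Iteration 1:
  x_1 = (10 - (1)·0.000 - (-3)·0.000) / (5) = 2.000
  x_2 = (1 - (3)·0.000 - (1)·0.000) / (5) = 0.200
  x_3 = (2 - (-4)·0.000 - (-4)·0.000) / (11) = 0.182
Iteration 2:
  x_1 = (10 - (1)·0.200 - (-3)·0.182) / (5) = 2.069
  x_2 = (1 - (3)·2.000 - (1)·0.182) / (5) = -1.036
  x_3 = (2 - (-4)·2.000 - (-4)·0.200) / (11) = 0.982
Iteration 3:
  x_1 = (10 - (1)·-1.036 - (-3)·0.982) / (5) = 2.796
  x_2 = (1 - (3)·2.069 - (1)·0.982) / (5) = -1.238
  x_3 = (2 - (-4)·2.069 - (-4)·-1.036) / (11) = 0.557

2.796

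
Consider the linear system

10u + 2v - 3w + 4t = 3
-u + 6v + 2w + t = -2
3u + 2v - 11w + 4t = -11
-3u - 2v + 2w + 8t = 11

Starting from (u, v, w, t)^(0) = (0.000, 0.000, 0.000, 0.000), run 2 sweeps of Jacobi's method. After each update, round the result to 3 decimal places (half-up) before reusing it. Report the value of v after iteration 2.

-0.846

Iteration 1:
  u = (3 - (2)·0.000 - (-3)·0.000 - (4)·0.000) / (10) = 0.300
  v = (-2 - (-1)·0.000 - (2)·0.000 - (1)·0.000) / (6) = -0.333
  w = (-11 - (3)·0.000 - (2)·0.000 - (4)·0.000) / (-11) = 1.000
  t = (11 - (-3)·0.000 - (-2)·0.000 - (2)·0.000) / (8) = 1.375
Iteration 2:
  u = (3 - (2)·-0.333 - (-3)·1.000 - (4)·1.375) / (10) = 0.117
  v = (-2 - (-1)·0.300 - (2)·1.000 - (1)·1.375) / (6) = -0.846
  w = (-11 - (3)·0.300 - (2)·-0.333 - (4)·1.375) / (-11) = 1.521
  t = (11 - (-3)·0.300 - (-2)·-0.333 - (2)·1.000) / (8) = 1.154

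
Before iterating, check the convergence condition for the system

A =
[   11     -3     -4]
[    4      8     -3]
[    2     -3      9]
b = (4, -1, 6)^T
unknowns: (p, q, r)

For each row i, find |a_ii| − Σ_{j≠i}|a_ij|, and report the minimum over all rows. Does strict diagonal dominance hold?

row 1: |11| − (3+4) = 4
row 2: |8| − (4+3) = 1
row 3: |9| − (2+3) = 4
minimum over rows = 1 → strictly diagonally dominant (convergence guaranteed)

1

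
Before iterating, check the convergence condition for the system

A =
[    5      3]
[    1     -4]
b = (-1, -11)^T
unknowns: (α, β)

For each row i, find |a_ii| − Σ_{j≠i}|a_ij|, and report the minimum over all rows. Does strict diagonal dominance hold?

row 1: |5| − (3) = 2
row 2: |-4| − (1) = 3
minimum over rows = 2 → strictly diagonally dominant (convergence guaranteed)

2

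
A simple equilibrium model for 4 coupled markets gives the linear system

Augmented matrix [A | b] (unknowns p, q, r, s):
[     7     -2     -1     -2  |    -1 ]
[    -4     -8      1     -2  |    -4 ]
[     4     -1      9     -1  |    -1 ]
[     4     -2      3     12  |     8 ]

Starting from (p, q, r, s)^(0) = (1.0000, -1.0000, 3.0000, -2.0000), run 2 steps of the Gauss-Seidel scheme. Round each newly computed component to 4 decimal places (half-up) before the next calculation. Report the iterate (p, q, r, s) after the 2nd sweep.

(0.6631, -0.0953, -0.2933, 0.5031)

Iteration 1:
  p = (-1 - (-2)·-1.0000 - (-1)·3.0000 - (-2)·-2.0000) / (7) = -0.5714
  q = (-4 - (-4)·-0.5714 - (1)·3.0000 - (-2)·-2.0000) / (-8) = 1.6607
  r = (-1 - (4)·-0.5714 - (-1)·1.6607 - (-1)·-2.0000) / (9) = 0.1051
  s = (8 - (4)·-0.5714 - (-2)·1.6607 - (3)·0.1051) / (12) = 1.1076
Iteration 2:
  p = (-1 - (-2)·1.6607 - (-1)·0.1051 - (-2)·1.1076) / (7) = 0.6631
  q = (-4 - (-4)·0.6631 - (1)·0.1051 - (-2)·1.1076) / (-8) = -0.0953
  r = (-1 - (4)·0.6631 - (-1)·-0.0953 - (-1)·1.1076) / (9) = -0.2933
  s = (8 - (4)·0.6631 - (-2)·-0.0953 - (3)·-0.2933) / (12) = 0.5031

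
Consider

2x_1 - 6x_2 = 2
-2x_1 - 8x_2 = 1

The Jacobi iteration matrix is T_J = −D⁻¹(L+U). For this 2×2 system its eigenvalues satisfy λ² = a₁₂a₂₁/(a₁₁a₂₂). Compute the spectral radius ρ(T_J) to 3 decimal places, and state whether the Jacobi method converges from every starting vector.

a₁₂a₂₁/(a₁₁a₂₂) = (-6)·(-2) / ((2)·(-8)) = -0.750000
ρ = √|-0.750000| = √0.750000 = 0.866
ρ < 1, so Jacobi converges

0.866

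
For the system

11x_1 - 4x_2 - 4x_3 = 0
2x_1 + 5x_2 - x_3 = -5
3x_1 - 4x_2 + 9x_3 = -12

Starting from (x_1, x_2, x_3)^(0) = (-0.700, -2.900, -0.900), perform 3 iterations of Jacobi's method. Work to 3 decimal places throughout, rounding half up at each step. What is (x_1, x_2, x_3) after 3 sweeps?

(-0.799, -0.776, -1.346)

Iteration 1:
  x_1 = (0 - (-4)·-2.900 - (-4)·-0.900) / (11) = -1.382
  x_2 = (-5 - (2)·-0.700 - (-1)·-0.900) / (5) = -0.900
  x_3 = (-12 - (3)·-0.700 - (-4)·-2.900) / (9) = -2.389
Iteration 2:
  x_1 = (0 - (-4)·-0.900 - (-4)·-2.389) / (11) = -1.196
  x_2 = (-5 - (2)·-1.382 - (-1)·-2.389) / (5) = -0.925
  x_3 = (-12 - (3)·-1.382 - (-4)·-0.900) / (9) = -1.273
Iteration 3:
  x_1 = (0 - (-4)·-0.925 - (-4)·-1.273) / (11) = -0.799
  x_2 = (-5 - (2)·-1.196 - (-1)·-1.273) / (5) = -0.776
  x_3 = (-12 - (3)·-1.196 - (-4)·-0.925) / (9) = -1.346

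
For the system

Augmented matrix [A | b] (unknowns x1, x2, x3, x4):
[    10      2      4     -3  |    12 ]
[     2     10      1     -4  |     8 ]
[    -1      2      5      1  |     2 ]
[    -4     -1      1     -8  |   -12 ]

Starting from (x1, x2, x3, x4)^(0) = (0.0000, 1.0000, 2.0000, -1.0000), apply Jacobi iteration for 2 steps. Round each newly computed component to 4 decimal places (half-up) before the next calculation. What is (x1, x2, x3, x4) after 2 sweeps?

(1.5675, 1.4500, -0.0250, 1.5500)

Iteration 1:
  x1 = (12 - (2)·1.0000 - (4)·2.0000 - (-3)·-1.0000) / (10) = -0.1000
  x2 = (8 - (2)·0.0000 - (1)·2.0000 - (-4)·-1.0000) / (10) = 0.2000
  x3 = (2 - (-1)·0.0000 - (2)·1.0000 - (1)·-1.0000) / (5) = 0.2000
  x4 = (-12 - (-4)·0.0000 - (-1)·1.0000 - (1)·2.0000) / (-8) = 1.6250
Iteration 2:
  x1 = (12 - (2)·0.2000 - (4)·0.2000 - (-3)·1.6250) / (10) = 1.5675
  x2 = (8 - (2)·-0.1000 - (1)·0.2000 - (-4)·1.6250) / (10) = 1.4500
  x3 = (2 - (-1)·-0.1000 - (2)·0.2000 - (1)·1.6250) / (5) = -0.0250
  x4 = (-12 - (-4)·-0.1000 - (-1)·0.2000 - (1)·0.2000) / (-8) = 1.5500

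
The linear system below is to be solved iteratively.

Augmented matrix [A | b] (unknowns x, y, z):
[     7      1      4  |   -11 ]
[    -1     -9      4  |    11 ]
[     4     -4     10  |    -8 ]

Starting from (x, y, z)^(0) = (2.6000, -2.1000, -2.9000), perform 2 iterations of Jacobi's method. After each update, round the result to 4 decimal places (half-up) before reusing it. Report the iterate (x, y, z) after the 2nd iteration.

Iteration 1:
  x = (-11 - (1)·-2.1000 - (4)·-2.9000) / (7) = 0.3857
  y = (11 - (-1)·2.6000 - (4)·-2.9000) / (-9) = -2.8000
  z = (-8 - (4)·2.6000 - (-4)·-2.1000) / (10) = -2.6800
Iteration 2:
  x = (-11 - (1)·-2.8000 - (4)·-2.6800) / (7) = 0.3600
  y = (11 - (-1)·0.3857 - (4)·-2.6800) / (-9) = -2.4562
  z = (-8 - (4)·0.3857 - (-4)·-2.8000) / (10) = -2.0743

(0.3600, -2.4562, -2.0743)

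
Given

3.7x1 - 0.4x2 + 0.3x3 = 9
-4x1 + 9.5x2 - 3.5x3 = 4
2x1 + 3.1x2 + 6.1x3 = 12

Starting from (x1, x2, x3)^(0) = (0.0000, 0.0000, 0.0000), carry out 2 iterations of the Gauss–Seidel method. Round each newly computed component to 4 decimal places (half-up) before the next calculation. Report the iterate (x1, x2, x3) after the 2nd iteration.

Iteration 1:
  x1 = (9 - (-0.4)·0.0000 - (0.3)·0.0000) / (3.7) = 2.4324
  x2 = (4 - (-4)·2.4324 - (-3.5)·0.0000) / (9.5) = 1.4452
  x3 = (12 - (2)·2.4324 - (3.1)·1.4452) / (6.1) = 0.4353
Iteration 2:
  x1 = (9 - (-0.4)·1.4452 - (0.3)·0.4353) / (3.7) = 2.5534
  x2 = (4 - (-4)·2.5534 - (-3.5)·0.4353) / (9.5) = 1.6565
  x3 = (12 - (2)·2.5534 - (3.1)·1.6565) / (6.1) = 0.2882

(2.5534, 1.6565, 0.2882)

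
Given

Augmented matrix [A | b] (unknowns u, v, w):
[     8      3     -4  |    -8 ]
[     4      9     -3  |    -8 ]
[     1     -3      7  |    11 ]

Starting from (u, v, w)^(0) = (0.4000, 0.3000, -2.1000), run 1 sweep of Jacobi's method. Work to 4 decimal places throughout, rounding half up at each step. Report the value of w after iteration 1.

1.6429

Iteration 1:
  u = (-8 - (3)·0.3000 - (-4)·-2.1000) / (8) = -2.1625
  v = (-8 - (4)·0.4000 - (-3)·-2.1000) / (9) = -1.7667
  w = (11 - (1)·0.4000 - (-3)·0.3000) / (7) = 1.6429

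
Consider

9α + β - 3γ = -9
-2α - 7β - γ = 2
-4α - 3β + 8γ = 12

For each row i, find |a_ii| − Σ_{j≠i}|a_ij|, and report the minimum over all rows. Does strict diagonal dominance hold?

1

row 1: |9| − (1+3) = 5
row 2: |-7| − (2+1) = 4
row 3: |8| − (4+3) = 1
minimum over rows = 1 → strictly diagonally dominant (convergence guaranteed)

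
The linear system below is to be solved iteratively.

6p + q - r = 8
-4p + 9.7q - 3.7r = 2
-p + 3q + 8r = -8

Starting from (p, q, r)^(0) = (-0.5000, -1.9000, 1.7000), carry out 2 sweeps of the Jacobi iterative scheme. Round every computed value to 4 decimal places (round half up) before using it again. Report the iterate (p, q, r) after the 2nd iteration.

(1.1669, 0.8699, -1.0015)

Iteration 1:
  p = (8 - (1)·-1.9000 - (-1)·1.7000) / (6) = 1.9333
  q = (2 - (-4)·-0.5000 - (-3.7)·1.7000) / (9.7) = 0.6485
  r = (-8 - (-1)·-0.5000 - (3)·-1.9000) / (8) = -0.3500
Iteration 2:
  p = (8 - (1)·0.6485 - (-1)·-0.3500) / (6) = 1.1669
  q = (2 - (-4)·1.9333 - (-3.7)·-0.3500) / (9.7) = 0.8699
  r = (-8 - (-1)·1.9333 - (3)·0.6485) / (8) = -1.0015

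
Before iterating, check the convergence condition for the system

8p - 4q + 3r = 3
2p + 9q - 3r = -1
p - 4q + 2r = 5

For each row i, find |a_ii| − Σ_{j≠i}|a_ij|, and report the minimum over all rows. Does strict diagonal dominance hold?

row 1: |8| − (4+3) = 1
row 2: |9| − (2+3) = 4
row 3: |2| − (1+4) = -3
minimum over rows = -3 → not strictly diagonally dominant

-3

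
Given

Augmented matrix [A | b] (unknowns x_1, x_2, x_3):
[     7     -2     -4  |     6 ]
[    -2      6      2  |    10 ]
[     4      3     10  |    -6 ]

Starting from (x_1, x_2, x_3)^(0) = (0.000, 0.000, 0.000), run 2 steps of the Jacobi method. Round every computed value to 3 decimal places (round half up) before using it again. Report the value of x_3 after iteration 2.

Iteration 1:
  x_1 = (6 - (-2)·0.000 - (-4)·0.000) / (7) = 0.857
  x_2 = (10 - (-2)·0.000 - (2)·0.000) / (6) = 1.667
  x_3 = (-6 - (4)·0.000 - (3)·0.000) / (10) = -0.600
Iteration 2:
  x_1 = (6 - (-2)·1.667 - (-4)·-0.600) / (7) = 0.991
  x_2 = (10 - (-2)·0.857 - (2)·-0.600) / (6) = 2.152
  x_3 = (-6 - (4)·0.857 - (3)·1.667) / (10) = -1.443

-1.443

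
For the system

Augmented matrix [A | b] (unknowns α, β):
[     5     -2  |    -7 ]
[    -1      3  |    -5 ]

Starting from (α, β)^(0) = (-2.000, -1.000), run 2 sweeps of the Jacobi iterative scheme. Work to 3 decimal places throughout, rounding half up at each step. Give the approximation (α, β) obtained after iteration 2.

(-2.333, -2.267)

Iteration 1:
  α = (-7 - (-2)·-1.000) / (5) = -1.800
  β = (-5 - (-1)·-2.000) / (3) = -2.333
Iteration 2:
  α = (-7 - (-2)·-2.333) / (5) = -2.333
  β = (-5 - (-1)·-1.800) / (3) = -2.267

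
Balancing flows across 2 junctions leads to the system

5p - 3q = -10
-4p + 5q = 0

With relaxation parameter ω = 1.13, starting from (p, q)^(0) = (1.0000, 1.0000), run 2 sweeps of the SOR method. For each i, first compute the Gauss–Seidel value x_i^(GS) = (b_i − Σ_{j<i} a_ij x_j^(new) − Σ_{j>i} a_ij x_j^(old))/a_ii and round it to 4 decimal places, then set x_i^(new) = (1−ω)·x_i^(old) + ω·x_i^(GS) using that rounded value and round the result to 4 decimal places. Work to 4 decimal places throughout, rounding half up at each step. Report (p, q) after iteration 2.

Iteration 1:
  p: GS value = (-10 - (-3)·1.0000) / (5) = -1.4000;  p ← (1−ω)·1.0000 + ω·-1.4000 = -1.7120
  q: GS value = (0 - (-4)·-1.7120) / (5) = -1.3696;  q ← (1−ω)·1.0000 + ω·-1.3696 = -1.6776
Iteration 2:
  p: GS value = (-10 - (-3)·-1.6776) / (5) = -3.0066;  p ← (1−ω)·-1.7120 + ω·-3.0066 = -3.1749
  q: GS value = (0 - (-4)·-3.1749) / (5) = -2.5399;  q ← (1−ω)·-1.6776 + ω·-2.5399 = -2.6520

(-3.1749, -2.6520)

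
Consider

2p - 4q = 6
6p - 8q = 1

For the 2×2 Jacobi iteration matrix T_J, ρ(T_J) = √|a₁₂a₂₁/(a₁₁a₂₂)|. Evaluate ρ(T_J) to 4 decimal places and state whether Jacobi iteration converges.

1.2247

a₁₂a₂₁/(a₁₁a₂₂) = (-4)·(6) / ((2)·(-8)) = 1.500000
ρ = √|1.500000| = √1.500000 = 1.2247
ρ > 1, so Jacobi diverges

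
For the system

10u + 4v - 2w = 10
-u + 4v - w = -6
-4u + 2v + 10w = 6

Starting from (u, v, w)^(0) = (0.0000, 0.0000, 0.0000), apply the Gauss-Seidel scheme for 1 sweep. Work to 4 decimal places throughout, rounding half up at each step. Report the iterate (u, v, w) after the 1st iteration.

(1.0000, -1.2500, 1.2500)

Iteration 1:
  u = (10 - (4)·0.0000 - (-2)·0.0000) / (10) = 1.0000
  v = (-6 - (-1)·1.0000 - (-1)·0.0000) / (4) = -1.2500
  w = (6 - (-4)·1.0000 - (2)·-1.2500) / (10) = 1.2500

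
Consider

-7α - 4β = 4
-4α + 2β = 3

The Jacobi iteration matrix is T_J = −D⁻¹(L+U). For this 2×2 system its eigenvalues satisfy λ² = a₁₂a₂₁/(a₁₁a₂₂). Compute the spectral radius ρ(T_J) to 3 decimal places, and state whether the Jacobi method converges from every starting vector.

a₁₂a₂₁/(a₁₁a₂₂) = (-4)·(-4) / ((-7)·(2)) = -1.142857
ρ = √|-1.142857| = √1.142857 = 1.069
ρ > 1, so Jacobi diverges

1.069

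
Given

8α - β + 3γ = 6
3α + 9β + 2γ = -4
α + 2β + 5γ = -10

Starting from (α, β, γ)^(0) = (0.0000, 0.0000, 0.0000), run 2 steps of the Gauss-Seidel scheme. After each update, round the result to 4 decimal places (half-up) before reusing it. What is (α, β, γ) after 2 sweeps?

Iteration 1:
  α = (6 - (-1)·0.0000 - (3)·0.0000) / (8) = 0.7500
  β = (-4 - (3)·0.7500 - (2)·0.0000) / (9) = -0.6944
  γ = (-10 - (1)·0.7500 - (2)·-0.6944) / (5) = -1.8722
Iteration 2:
  α = (6 - (-1)·-0.6944 - (3)·-1.8722) / (8) = 1.3653
  β = (-4 - (3)·1.3653 - (2)·-1.8722) / (9) = -0.4835
  γ = (-10 - (1)·1.3653 - (2)·-0.4835) / (5) = -2.0797

(1.3653, -0.4835, -2.0797)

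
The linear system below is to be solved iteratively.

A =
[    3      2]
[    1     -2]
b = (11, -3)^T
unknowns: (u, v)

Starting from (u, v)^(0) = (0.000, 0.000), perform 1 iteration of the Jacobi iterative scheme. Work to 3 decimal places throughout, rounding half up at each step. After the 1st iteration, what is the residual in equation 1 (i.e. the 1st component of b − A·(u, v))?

Iteration 1:
  u = (11 - (2)·0.000) / (3) = 3.667
  v = (-3 - (1)·0.000) / (-2) = 1.500
Residual b − A·x = (-3.001, -3.667)

-3.001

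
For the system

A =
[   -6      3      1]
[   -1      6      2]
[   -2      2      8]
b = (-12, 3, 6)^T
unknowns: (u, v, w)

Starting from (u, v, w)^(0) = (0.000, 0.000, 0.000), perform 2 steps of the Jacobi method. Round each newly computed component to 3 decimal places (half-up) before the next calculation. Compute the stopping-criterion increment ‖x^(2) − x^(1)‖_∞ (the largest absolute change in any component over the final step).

0.375

Iteration 1:
  u = (-12 - (3)·0.000 - (1)·0.000) / (-6) = 2.000
  v = (3 - (-1)·0.000 - (2)·0.000) / (6) = 0.500
  w = (6 - (-2)·0.000 - (2)·0.000) / (8) = 0.750
Iteration 2:
  u = (-12 - (3)·0.500 - (1)·0.750) / (-6) = 2.375
  v = (3 - (-1)·2.000 - (2)·0.750) / (6) = 0.583
  w = (6 - (-2)·2.000 - (2)·0.500) / (8) = 1.125
Change: (0.375, 0.083, 0.375) → max |·| = 0.375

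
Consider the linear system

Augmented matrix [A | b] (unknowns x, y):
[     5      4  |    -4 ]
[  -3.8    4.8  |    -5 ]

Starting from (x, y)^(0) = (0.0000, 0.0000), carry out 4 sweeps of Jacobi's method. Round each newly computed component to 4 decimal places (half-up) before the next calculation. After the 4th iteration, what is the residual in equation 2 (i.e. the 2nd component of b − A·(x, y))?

-2.0055

Iteration 1:
  x = (-4 - (4)·0.0000) / (5) = -0.8000
  y = (-5 - (-3.8)·0.0000) / (4.8) = -1.0417
Iteration 2:
  x = (-4 - (4)·-1.0417) / (5) = 0.0334
  y = (-5 - (-3.8)·-0.8000) / (4.8) = -1.6750
Iteration 3:
  x = (-4 - (4)·-1.6750) / (5) = 0.5400
  y = (-5 - (-3.8)·0.0334) / (4.8) = -1.0152
Iteration 4:
  x = (-4 - (4)·-1.0152) / (5) = 0.0122
  y = (-5 - (-3.8)·0.5400) / (4.8) = -0.6142
Residual b − A·x = (-1.6042, -2.0055)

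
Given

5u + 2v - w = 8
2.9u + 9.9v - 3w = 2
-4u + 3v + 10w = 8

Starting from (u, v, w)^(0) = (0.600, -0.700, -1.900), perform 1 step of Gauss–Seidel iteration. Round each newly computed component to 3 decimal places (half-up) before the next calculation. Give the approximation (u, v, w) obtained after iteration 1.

Iteration 1:
  u = (8 - (2)·-0.700 - (-1)·-1.900) / (5) = 1.500
  v = (2 - (2.9)·1.500 - (-3)·-1.900) / (9.9) = -0.813
  w = (8 - (-4)·1.500 - (3)·-0.813) / (10) = 1.644

(1.500, -0.813, 1.644)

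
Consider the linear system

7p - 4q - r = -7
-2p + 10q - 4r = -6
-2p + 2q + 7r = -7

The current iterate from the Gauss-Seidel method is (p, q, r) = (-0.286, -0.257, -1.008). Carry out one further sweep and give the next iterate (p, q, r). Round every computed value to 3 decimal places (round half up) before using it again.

(-1.291, -1.261, -1.009)

One sweep:
  p = (-7 - (-4)·-0.257 - (-1)·-1.008) / (7) = -1.291
  q = (-6 - (-2)·-1.291 - (-4)·-1.008) / (10) = -1.261
  r = (-7 - (-2)·-1.291 - (2)·-1.261) / (7) = -1.009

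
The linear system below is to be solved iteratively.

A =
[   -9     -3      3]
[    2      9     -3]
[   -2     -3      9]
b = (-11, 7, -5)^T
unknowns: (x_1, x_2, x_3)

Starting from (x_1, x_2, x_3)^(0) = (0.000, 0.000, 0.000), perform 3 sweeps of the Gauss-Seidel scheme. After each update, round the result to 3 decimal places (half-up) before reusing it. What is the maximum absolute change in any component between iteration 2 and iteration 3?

0.017

Iteration 1:
  x_1 = (-11 - (-3)·0.000 - (3)·0.000) / (-9) = 1.222
  x_2 = (7 - (2)·1.222 - (-3)·0.000) / (9) = 0.506
  x_3 = (-5 - (-2)·1.222 - (-3)·0.506) / (9) = -0.115
Iteration 2:
  x_1 = (-11 - (-3)·0.506 - (3)·-0.115) / (-9) = 1.015
  x_2 = (7 - (2)·1.015 - (-3)·-0.115) / (9) = 0.514
  x_3 = (-5 - (-2)·1.015 - (-3)·0.514) / (9) = -0.159
Iteration 3:
  x_1 = (-11 - (-3)·0.514 - (3)·-0.159) / (-9) = 0.998
  x_2 = (7 - (2)·0.998 - (-3)·-0.159) / (9) = 0.503
  x_3 = (-5 - (-2)·0.998 - (-3)·0.503) / (9) = -0.166
Change: (-0.017, -0.011, -0.007) → max |·| = 0.017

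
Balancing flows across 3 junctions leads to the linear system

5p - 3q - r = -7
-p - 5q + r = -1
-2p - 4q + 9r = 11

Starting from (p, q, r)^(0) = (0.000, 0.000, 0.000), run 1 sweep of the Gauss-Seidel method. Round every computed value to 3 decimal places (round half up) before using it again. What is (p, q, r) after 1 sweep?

(-1.400, 0.480, 1.124)

Iteration 1:
  p = (-7 - (-3)·0.000 - (-1)·0.000) / (5) = -1.400
  q = (-1 - (-1)·-1.400 - (1)·0.000) / (-5) = 0.480
  r = (11 - (-2)·-1.400 - (-4)·0.480) / (9) = 1.124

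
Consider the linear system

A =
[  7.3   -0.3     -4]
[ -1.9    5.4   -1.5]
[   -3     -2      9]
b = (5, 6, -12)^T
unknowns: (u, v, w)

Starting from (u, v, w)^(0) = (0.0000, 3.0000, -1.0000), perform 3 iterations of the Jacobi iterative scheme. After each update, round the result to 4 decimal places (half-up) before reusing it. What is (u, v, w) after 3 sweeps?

(0.1452, 0.9408, -0.9893)

Iteration 1:
  u = (5 - (-0.3)·3.0000 - (-4)·-1.0000) / (7.3) = 0.2603
  v = (6 - (-1.9)·0.0000 - (-1.5)·-1.0000) / (5.4) = 0.8333
  w = (-12 - (-3)·0.0000 - (-2)·3.0000) / (9) = -0.6667
Iteration 2:
  u = (5 - (-0.3)·0.8333 - (-4)·-0.6667) / (7.3) = 0.3539
  v = (6 - (-1.9)·0.2603 - (-1.5)·-0.6667) / (5.4) = 1.0175
  w = (-12 - (-3)·0.2603 - (-2)·0.8333) / (9) = -1.0614
Iteration 3:
  u = (5 - (-0.3)·1.0175 - (-4)·-1.0614) / (7.3) = 0.1452
  v = (6 - (-1.9)·0.3539 - (-1.5)·-1.0614) / (5.4) = 0.9408
  w = (-12 - (-3)·0.3539 - (-2)·1.0175) / (9) = -0.9893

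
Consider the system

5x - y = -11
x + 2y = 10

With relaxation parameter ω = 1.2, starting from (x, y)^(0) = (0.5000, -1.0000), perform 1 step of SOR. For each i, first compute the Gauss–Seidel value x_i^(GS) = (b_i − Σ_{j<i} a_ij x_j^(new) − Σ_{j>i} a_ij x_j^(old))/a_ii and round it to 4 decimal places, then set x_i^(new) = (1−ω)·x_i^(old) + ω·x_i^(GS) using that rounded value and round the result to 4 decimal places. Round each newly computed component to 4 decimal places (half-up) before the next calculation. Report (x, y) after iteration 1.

(-2.9800, 7.9880)

Iteration 1:
  x: GS value = (-11 - (-1)·-1.0000) / (5) = -2.4000;  x ← (1−ω)·0.5000 + ω·-2.4000 = -2.9800
  y: GS value = (10 - (1)·-2.9800) / (2) = 6.4900;  y ← (1−ω)·-1.0000 + ω·6.4900 = 7.9880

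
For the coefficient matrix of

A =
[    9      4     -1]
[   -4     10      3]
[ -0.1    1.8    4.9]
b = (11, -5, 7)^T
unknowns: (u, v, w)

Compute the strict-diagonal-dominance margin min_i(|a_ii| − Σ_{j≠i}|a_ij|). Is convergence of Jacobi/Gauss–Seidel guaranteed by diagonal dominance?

3

row 1: |9| − (4+1) = 4
row 2: |10| − (4+3) = 3
row 3: |4.9| − (0.1+1.8) = 3
minimum over rows = 3 → strictly diagonally dominant (convergence guaranteed)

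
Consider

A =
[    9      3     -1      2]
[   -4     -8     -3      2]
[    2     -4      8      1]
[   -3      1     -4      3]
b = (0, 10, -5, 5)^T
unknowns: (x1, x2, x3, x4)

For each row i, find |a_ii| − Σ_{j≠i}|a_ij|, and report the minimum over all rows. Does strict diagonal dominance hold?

-5

row 1: |9| − (3+1+2) = 3
row 2: |-8| − (4+3+2) = -1
row 3: |8| − (2+4+1) = 1
row 4: |3| − (3+1+4) = -5
minimum over rows = -5 → not strictly diagonally dominant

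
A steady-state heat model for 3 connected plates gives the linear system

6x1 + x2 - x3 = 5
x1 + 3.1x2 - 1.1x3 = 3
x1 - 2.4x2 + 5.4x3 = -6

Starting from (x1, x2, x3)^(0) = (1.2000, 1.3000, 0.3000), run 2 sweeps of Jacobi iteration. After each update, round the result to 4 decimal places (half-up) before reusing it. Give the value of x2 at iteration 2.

Iteration 1:
  x1 = (5 - (1)·1.3000 - (-1)·0.3000) / (6) = 0.6667
  x2 = (3 - (1)·1.2000 - (-1.1)·0.3000) / (3.1) = 0.6871
  x3 = (-6 - (1)·1.2000 - (-2.4)·1.3000) / (5.4) = -0.7556
Iteration 2:
  x1 = (5 - (1)·0.6871 - (-1)·-0.7556) / (6) = 0.5929
  x2 = (3 - (1)·0.6667 - (-1.1)·-0.7556) / (3.1) = 0.4846
  x3 = (-6 - (1)·0.6667 - (-2.4)·0.6871) / (5.4) = -0.9292

0.4846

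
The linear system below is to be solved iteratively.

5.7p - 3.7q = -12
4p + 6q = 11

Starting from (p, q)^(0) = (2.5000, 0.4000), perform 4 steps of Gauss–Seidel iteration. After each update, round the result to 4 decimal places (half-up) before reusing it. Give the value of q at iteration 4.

2.1939

Iteration 1:
  p = (-12 - (-3.7)·0.4000) / (5.7) = -1.8456
  q = (11 - (4)·-1.8456) / (6) = 3.0637
Iteration 2:
  p = (-12 - (-3.7)·3.0637) / (5.7) = -0.1165
  q = (11 - (4)·-0.1165) / (6) = 1.9110
Iteration 3:
  p = (-12 - (-3.7)·1.9110) / (5.7) = -0.8648
  q = (11 - (4)·-0.8648) / (6) = 2.4099
Iteration 4:
  p = (-12 - (-3.7)·2.4099) / (5.7) = -0.5409
  q = (11 - (4)·-0.5409) / (6) = 2.1939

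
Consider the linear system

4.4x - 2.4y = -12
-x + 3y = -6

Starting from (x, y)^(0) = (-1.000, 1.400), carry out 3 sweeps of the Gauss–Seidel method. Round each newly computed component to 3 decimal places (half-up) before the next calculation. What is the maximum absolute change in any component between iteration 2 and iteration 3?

0.402

Iteration 1:
  x = (-12 - (-2.4)·1.400) / (4.4) = -1.964
  y = (-6 - (-1)·-1.964) / (3) = -2.655
Iteration 2:
  x = (-12 - (-2.4)·-2.655) / (4.4) = -4.175
  y = (-6 - (-1)·-4.175) / (3) = -3.392
Iteration 3:
  x = (-12 - (-2.4)·-3.392) / (4.4) = -4.577
  y = (-6 - (-1)·-4.577) / (3) = -3.526
Change: (-0.402, -0.134) → max |·| = 0.402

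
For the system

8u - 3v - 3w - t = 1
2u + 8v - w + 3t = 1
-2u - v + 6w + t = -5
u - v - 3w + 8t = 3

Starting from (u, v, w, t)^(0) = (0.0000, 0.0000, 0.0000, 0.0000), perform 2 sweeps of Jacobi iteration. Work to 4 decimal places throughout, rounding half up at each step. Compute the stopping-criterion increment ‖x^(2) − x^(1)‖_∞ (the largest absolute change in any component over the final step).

Iteration 1:
  u = (1 - (-3)·0.0000 - (-3)·0.0000 - (-1)·0.0000) / (8) = 0.1250
  v = (1 - (2)·0.0000 - (-1)·0.0000 - (3)·0.0000) / (8) = 0.1250
  w = (-5 - (-2)·0.0000 - (-1)·0.0000 - (1)·0.0000) / (6) = -0.8333
  t = (3 - (1)·0.0000 - (-1)·0.0000 - (-3)·0.0000) / (8) = 0.3750
Iteration 2:
  u = (1 - (-3)·0.1250 - (-3)·-0.8333 - (-1)·0.3750) / (8) = -0.0937
  v = (1 - (2)·0.1250 - (-1)·-0.8333 - (3)·0.3750) / (8) = -0.1510
  w = (-5 - (-2)·0.1250 - (-1)·0.1250 - (1)·0.3750) / (6) = -0.8333
  t = (3 - (1)·0.1250 - (-1)·0.1250 - (-3)·-0.8333) / (8) = 0.0625
Change: (-0.2187, -0.2760, 0.0000, -0.3125) → max |·| = 0.3125

0.3125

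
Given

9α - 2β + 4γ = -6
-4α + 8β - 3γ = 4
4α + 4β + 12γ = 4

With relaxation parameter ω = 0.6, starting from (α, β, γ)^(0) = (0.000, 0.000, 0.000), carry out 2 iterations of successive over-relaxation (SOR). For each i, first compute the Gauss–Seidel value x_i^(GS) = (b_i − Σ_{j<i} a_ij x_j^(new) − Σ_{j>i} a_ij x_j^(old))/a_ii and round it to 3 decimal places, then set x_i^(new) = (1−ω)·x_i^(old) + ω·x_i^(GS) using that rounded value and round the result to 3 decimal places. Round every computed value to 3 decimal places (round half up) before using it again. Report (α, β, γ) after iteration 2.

(-0.601, 0.247, 0.368)

Iteration 1:
  α: GS value = (-6 - (-2)·0.000 - (4)·0.000) / (9) = -0.667;  α ← (1−ω)·0.000 + ω·-0.667 = -0.400
  β: GS value = (4 - (-4)·-0.400 - (-3)·0.000) / (8) = 0.300;  β ← (1−ω)·0.000 + ω·0.300 = 0.180
  γ: GS value = (4 - (4)·-0.400 - (4)·0.180) / (12) = 0.407;  γ ← (1−ω)·0.000 + ω·0.407 = 0.244
Iteration 2:
  α: GS value = (-6 - (-2)·0.180 - (4)·0.244) / (9) = -0.735;  α ← (1−ω)·-0.400 + ω·-0.735 = -0.601
  β: GS value = (4 - (-4)·-0.601 - (-3)·0.244) / (8) = 0.291;  β ← (1−ω)·0.180 + ω·0.291 = 0.247
  γ: GS value = (4 - (4)·-0.601 - (4)·0.247) / (12) = 0.451;  γ ← (1−ω)·0.244 + ω·0.451 = 0.368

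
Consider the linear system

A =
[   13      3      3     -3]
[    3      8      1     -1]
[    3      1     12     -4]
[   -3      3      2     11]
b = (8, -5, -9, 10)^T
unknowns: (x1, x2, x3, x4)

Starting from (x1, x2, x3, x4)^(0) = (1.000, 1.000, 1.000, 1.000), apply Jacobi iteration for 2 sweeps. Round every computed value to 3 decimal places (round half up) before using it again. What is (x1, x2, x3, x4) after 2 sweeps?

(1.187, -0.585, -0.521, 1.423)

Iteration 1:
  x1 = (8 - (3)·1.000 - (3)·1.000 - (-3)·1.000) / (13) = 0.385
  x2 = (-5 - (3)·1.000 - (1)·1.000 - (-1)·1.000) / (8) = -1.000
  x3 = (-9 - (3)·1.000 - (1)·1.000 - (-4)·1.000) / (12) = -0.750
  x4 = (10 - (-3)·1.000 - (3)·1.000 - (2)·1.000) / (11) = 0.727
Iteration 2:
  x1 = (8 - (3)·-1.000 - (3)·-0.750 - (-3)·0.727) / (13) = 1.187
  x2 = (-5 - (3)·0.385 - (1)·-0.750 - (-1)·0.727) / (8) = -0.585
  x3 = (-9 - (3)·0.385 - (1)·-1.000 - (-4)·0.727) / (12) = -0.521
  x4 = (10 - (-3)·0.385 - (3)·-1.000 - (2)·-0.750) / (11) = 1.423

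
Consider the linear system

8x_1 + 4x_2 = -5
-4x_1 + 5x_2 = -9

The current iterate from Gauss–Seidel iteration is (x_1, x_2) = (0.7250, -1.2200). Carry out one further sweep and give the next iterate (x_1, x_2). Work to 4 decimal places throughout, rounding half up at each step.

One sweep:
  x_1 = (-5 - (4)·-1.2200) / (8) = -0.0150
  x_2 = (-9 - (-4)·-0.0150) / (5) = -1.8120

(-0.0150, -1.8120)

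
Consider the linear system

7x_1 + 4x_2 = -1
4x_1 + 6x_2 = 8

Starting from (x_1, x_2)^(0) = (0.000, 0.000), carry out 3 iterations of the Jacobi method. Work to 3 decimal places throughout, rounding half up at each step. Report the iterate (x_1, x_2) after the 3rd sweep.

(-0.959, 1.937)

Iteration 1:
  x_1 = (-1 - (4)·0.000) / (7) = -0.143
  x_2 = (8 - (4)·0.000) / (6) = 1.333
Iteration 2:
  x_1 = (-1 - (4)·1.333) / (7) = -0.905
  x_2 = (8 - (4)·-0.143) / (6) = 1.429
Iteration 3:
  x_1 = (-1 - (4)·1.429) / (7) = -0.959
  x_2 = (8 - (4)·-0.905) / (6) = 1.937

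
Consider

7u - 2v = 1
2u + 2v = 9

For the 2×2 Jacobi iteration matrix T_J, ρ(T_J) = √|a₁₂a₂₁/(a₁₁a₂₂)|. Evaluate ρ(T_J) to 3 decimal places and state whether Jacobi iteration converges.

a₁₂a₂₁/(a₁₁a₂₂) = (-2)·(2) / ((7)·(2)) = -0.285714
ρ = √|-0.285714| = √0.285714 = 0.535
ρ < 1, so Jacobi converges

0.535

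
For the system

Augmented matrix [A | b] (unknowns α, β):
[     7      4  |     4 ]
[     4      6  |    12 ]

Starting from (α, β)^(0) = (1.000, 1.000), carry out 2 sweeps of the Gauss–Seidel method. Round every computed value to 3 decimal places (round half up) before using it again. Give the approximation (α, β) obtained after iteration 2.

Iteration 1:
  α = (4 - (4)·1.000) / (7) = 0.000
  β = (12 - (4)·0.000) / (6) = 2.000
Iteration 2:
  α = (4 - (4)·2.000) / (7) = -0.571
  β = (12 - (4)·-0.571) / (6) = 2.381

(-0.571, 2.381)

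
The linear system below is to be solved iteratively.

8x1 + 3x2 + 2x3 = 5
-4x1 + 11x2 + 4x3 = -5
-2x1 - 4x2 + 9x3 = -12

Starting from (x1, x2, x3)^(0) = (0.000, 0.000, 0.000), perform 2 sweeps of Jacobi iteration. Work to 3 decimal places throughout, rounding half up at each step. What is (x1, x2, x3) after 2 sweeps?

Iteration 1:
  x1 = (5 - (3)·0.000 - (2)·0.000) / (8) = 0.625
  x2 = (-5 - (-4)·0.000 - (4)·0.000) / (11) = -0.455
  x3 = (-12 - (-2)·0.000 - (-4)·0.000) / (9) = -1.333
Iteration 2:
  x1 = (5 - (3)·-0.455 - (2)·-1.333) / (8) = 1.129
  x2 = (-5 - (-4)·0.625 - (4)·-1.333) / (11) = 0.257
  x3 = (-12 - (-2)·0.625 - (-4)·-0.455) / (9) = -1.397

(1.129, 0.257, -1.397)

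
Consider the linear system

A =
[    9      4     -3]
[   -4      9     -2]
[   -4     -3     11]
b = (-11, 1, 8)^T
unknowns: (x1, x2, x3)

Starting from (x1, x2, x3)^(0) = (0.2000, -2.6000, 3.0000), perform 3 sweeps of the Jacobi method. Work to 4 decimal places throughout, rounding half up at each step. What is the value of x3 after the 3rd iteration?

0.3027

Iteration 1:
  x1 = (-11 - (4)·-2.6000 - (-3)·3.0000) / (9) = 0.9333
  x2 = (1 - (-4)·0.2000 - (-2)·3.0000) / (9) = 0.8667
  x3 = (8 - (-4)·0.2000 - (-3)·-2.6000) / (11) = 0.0909
Iteration 2:
  x1 = (-11 - (4)·0.8667 - (-3)·0.0909) / (9) = -1.5771
  x2 = (1 - (-4)·0.9333 - (-2)·0.0909) / (9) = 0.5461
  x3 = (8 - (-4)·0.9333 - (-3)·0.8667) / (11) = 1.3030
Iteration 3:
  x1 = (-11 - (4)·0.5461 - (-3)·1.3030) / (9) = -1.0306
  x2 = (1 - (-4)·-1.5771 - (-2)·1.3030) / (9) = -0.3003
  x3 = (8 - (-4)·-1.5771 - (-3)·0.5461) / (11) = 0.3027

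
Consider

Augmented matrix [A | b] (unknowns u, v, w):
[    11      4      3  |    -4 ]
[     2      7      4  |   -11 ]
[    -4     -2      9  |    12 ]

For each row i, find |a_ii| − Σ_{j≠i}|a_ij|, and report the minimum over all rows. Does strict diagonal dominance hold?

1

row 1: |11| − (4+3) = 4
row 2: |7| − (2+4) = 1
row 3: |9| − (4+2) = 3
minimum over rows = 1 → strictly diagonally dominant (convergence guaranteed)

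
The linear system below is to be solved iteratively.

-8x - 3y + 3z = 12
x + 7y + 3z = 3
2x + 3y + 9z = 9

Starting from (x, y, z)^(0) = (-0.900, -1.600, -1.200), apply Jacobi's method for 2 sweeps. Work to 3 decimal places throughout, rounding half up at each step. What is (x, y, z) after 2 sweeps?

(-1.252, -0.121, 0.943)

Iteration 1:
  x = (12 - (-3)·-1.600 - (3)·-1.200) / (-8) = -1.350
  y = (3 - (1)·-0.900 - (3)·-1.200) / (7) = 1.071
  z = (9 - (2)·-0.900 - (3)·-1.600) / (9) = 1.733
Iteration 2:
  x = (12 - (-3)·1.071 - (3)·1.733) / (-8) = -1.252
  y = (3 - (1)·-1.350 - (3)·1.733) / (7) = -0.121
  z = (9 - (2)·-1.350 - (3)·1.071) / (9) = 0.943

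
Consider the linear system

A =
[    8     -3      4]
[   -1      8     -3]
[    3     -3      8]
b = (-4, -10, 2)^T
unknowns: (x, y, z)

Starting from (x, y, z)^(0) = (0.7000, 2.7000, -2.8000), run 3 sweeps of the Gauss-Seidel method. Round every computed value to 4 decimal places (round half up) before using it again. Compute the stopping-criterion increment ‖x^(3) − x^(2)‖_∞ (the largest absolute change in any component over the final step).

0.4315

Iteration 1:
  x = (-4 - (-3)·2.7000 - (4)·-2.8000) / (8) = 1.9125
  y = (-10 - (-1)·1.9125 - (-3)·-2.8000) / (8) = -2.0609
  z = (2 - (3)·1.9125 - (-3)·-2.0609) / (8) = -1.2400
Iteration 2:
  x = (-4 - (-3)·-2.0609 - (4)·-1.2400) / (8) = -0.6528
  y = (-10 - (-1)·-0.6528 - (-3)·-1.2400) / (8) = -1.7966
  z = (2 - (3)·-0.6528 - (-3)·-1.7966) / (8) = -0.1789
Iteration 3:
  x = (-4 - (-3)·-1.7966 - (4)·-0.1789) / (8) = -1.0843
  y = (-10 - (-1)·-1.0843 - (-3)·-0.1789) / (8) = -1.4526
  z = (2 - (3)·-1.0843 - (-3)·-1.4526) / (8) = 0.1119
Change: (-0.4315, 0.3440, 0.2908) → max |·| = 0.4315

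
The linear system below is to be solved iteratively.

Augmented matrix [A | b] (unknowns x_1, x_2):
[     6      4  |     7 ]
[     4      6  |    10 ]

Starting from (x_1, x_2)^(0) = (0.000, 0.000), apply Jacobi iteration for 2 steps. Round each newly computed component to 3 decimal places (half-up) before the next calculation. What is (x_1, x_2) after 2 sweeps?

Iteration 1:
  x_1 = (7 - (4)·0.000) / (6) = 1.167
  x_2 = (10 - (4)·0.000) / (6) = 1.667
Iteration 2:
  x_1 = (7 - (4)·1.667) / (6) = 0.055
  x_2 = (10 - (4)·1.167) / (6) = 0.889

(0.055, 0.889)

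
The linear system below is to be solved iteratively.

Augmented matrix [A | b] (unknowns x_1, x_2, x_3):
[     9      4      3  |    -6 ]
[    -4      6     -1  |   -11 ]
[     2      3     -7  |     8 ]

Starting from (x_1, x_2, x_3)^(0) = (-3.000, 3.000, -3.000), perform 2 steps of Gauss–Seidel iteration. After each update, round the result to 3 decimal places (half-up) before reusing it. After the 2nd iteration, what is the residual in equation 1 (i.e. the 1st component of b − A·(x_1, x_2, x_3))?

Iteration 1:
  x_1 = (-6 - (4)·3.000 - (3)·-3.000) / (9) = -1.000
  x_2 = (-11 - (-4)·-1.000 - (-1)·-3.000) / (6) = -3.000
  x_3 = (8 - (2)·-1.000 - (3)·-3.000) / (-7) = -2.714
Iteration 2:
  x_1 = (-6 - (4)·-3.000 - (3)·-2.714) / (9) = 1.571
  x_2 = (-11 - (-4)·1.571 - (-1)·-2.714) / (6) = -1.238
  x_3 = (8 - (2)·1.571 - (3)·-1.238) / (-7) = -1.225
Residual b − A·x = (-11.512, 1.487, -0.003)

-11.512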